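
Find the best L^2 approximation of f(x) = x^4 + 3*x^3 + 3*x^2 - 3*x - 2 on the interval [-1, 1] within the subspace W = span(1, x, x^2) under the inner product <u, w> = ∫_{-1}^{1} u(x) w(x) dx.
g(x) = 27*x^2/7 - 6*x/5 - 73/35

The best approximation g ∈ W is the orthogonal projection of f onto W. Writing g = a_0 + a_1 x + a_2 x^2, the coefficients solve the normal equations G · a = b where
  G_{ij} = <φ_i, φ_j> and b_i = <f, φ_i>, with φ_0 = 1, φ_1 = x, φ_2 = x^2.
G =
  [2, 0, 2/3]
  [0, 2/3, 0]
  [2/3, 0, 2/5],
b = (-8/5, -4/5, 16/105).
Solving gives a_0 = -73/35, a_1 = -6/5, a_2 = 27/7, so
  g(x) = 27*x^2/7 - 6*x/5 - 73/35.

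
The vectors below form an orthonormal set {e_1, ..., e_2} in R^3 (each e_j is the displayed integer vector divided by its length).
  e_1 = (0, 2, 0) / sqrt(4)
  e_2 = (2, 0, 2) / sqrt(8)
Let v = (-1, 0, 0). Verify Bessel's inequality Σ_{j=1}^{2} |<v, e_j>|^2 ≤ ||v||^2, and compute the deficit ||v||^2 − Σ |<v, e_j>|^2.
Σ |<v, e_j>|^2 = 1/2; ||v||^2 = 1; deficit = 1/2

Write each e_j = u_j / sqrt(<u_j, u_j>) where u_j is the displayed integer vector. Then <v, e_j> = <v, u_j> / sqrt(<u_j, u_j>), so |<v, e_j>|^2 = <v, u_j>^2 / <u_j, u_j>.
Coefficients: <v, e_1> = 0/sqrt(4), <v, e_2> = -2/sqrt(8).
Square and sum: Σ |<v, e_j>|^2 = 1/2.
Compute ||v||^2 = v·v = 1.
Deficit = 1 − 1/2 = 1/2 ≥ 0, confirming Bessel's inequality. (The deficit equals ||v − Σ <v,e_j> e_j||^2, the squared distance from v to span{e_j}.)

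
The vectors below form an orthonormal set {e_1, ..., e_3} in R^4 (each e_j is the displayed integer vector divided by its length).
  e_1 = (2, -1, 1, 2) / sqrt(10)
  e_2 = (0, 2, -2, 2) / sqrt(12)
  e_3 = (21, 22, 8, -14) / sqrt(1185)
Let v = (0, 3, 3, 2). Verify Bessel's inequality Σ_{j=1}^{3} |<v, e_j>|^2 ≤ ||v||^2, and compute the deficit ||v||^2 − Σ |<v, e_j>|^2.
Σ |<v, e_j>|^2 = 488/79; ||v||^2 = 22; deficit = 1250/79

Write each e_j = u_j / sqrt(<u_j, u_j>) where u_j is the displayed integer vector. Then <v, e_j> = <v, u_j> / sqrt(<u_j, u_j>), so |<v, e_j>|^2 = <v, u_j>^2 / <u_j, u_j>.
Coefficients: <v, e_1> = 4/sqrt(10), <v, e_2> = 4/sqrt(12), <v, e_3> = 62/sqrt(1185).
Square and sum: Σ |<v, e_j>|^2 = 488/79.
Compute ||v||^2 = v·v = 22.
Deficit = 22 − 488/79 = 1250/79 ≥ 0, confirming Bessel's inequality. (The deficit equals ||v − Σ <v,e_j> e_j||^2, the squared distance from v to span{e_j}.)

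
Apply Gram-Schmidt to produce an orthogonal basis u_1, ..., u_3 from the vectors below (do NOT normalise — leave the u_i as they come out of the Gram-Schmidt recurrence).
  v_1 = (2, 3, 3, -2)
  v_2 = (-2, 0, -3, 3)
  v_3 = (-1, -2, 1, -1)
Orthogonal basis:
  u_1 = (2, 3, 3, -2)
  u_2 = (-7/13, 57/26, -21/26, 20/13)
  u_3 = (-249/211, 4/211, 154/211, -12/211)

Apply the Gram-Schmidt recurrence
  u_1 = v_1
  u_i = v_i − Σ_{j<i} ((v_i · u_j) / (u_j · u_j)) · u_j.

Step by step this gives:
  u_1 = (2, 3, 3, -2)
  u_2 = (-7/13, 57/26, -21/26, 20/13)
  u_3 = (-249/211, 4/211, 154/211, -12/211)

Orthogonality check:
  u_2 · u_1 = 0 (should be 0)
  u_3 · u_1 = 0 (should be 0)
  u_3 · u_2 = 0 (should be 0)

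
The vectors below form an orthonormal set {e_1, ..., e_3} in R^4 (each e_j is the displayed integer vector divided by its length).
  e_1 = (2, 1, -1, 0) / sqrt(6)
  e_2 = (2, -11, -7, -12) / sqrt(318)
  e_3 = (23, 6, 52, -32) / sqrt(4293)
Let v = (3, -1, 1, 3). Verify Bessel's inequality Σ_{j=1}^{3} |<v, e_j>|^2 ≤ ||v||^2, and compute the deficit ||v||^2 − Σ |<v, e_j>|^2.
Σ |<v, e_j>|^2 = 395/81; ||v||^2 = 20; deficit = 1225/81

Write each e_j = u_j / sqrt(<u_j, u_j>) where u_j is the displayed integer vector. Then <v, e_j> = <v, u_j> / sqrt(<u_j, u_j>), so |<v, e_j>|^2 = <v, u_j>^2 / <u_j, u_j>.
Coefficients: <v, e_1> = 4/sqrt(6), <v, e_2> = -26/sqrt(318), <v, e_3> = 19/sqrt(4293).
Square and sum: Σ |<v, e_j>|^2 = 395/81.
Compute ||v||^2 = v·v = 20.
Deficit = 20 − 395/81 = 1225/81 ≥ 0, confirming Bessel's inequality. (The deficit equals ||v − Σ <v,e_j> e_j||^2, the squared distance from v to span{e_j}.)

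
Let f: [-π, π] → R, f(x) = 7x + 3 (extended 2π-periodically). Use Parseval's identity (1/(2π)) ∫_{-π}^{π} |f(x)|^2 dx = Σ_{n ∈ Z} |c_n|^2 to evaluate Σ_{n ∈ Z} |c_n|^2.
Σ |c_n|^2 = 49π^2/3 + 9

Expand and integrate term by term over [-π, π]:
  ∫ (7x)^2 dx = 49·(2π^3/3); ∫ 2·7·(3)·x dx = 0 (odd integrand); ∫ 3^2 dx = 9·2π.
So (1/(2π)) ∫_{-π}^{π} (7x + 3)^2 dx = 49π^2/3 + 9 = 49π^2/3 + 9.
Parseval ⇒ Σ |c_n|^2 = 49π^2/3 + 9.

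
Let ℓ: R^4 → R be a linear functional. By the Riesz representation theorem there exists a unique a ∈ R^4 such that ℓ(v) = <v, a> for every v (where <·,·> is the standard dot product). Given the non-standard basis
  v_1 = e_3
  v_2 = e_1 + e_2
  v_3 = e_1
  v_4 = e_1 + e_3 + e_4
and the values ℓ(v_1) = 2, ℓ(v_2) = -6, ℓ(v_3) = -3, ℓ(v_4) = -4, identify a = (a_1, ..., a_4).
a = (-3, -3, 2, -3)

Write a = (a_1, ..., a_4) in the standard basis. For each basis vector v_i, ℓ(v_i) = <v_i, a> is a linear equation in the a_j's. Collect the n equations into a matrix system V a = ℓ, where row i of V is v_i (expressed in the standard basis). Since V is invertible (lower-triangular with 1s on the diagonal, up to permutation), solve by back-substitution:
  V =
[[0, 0, 1, 0],
 [1, 1, 0, 0],
 [1, 0, 0, 0],
 [1, 0, 1, 1]]
  V a = (2, -6, -3, -4)
Solving gives a = (-3, -3, 2, -3).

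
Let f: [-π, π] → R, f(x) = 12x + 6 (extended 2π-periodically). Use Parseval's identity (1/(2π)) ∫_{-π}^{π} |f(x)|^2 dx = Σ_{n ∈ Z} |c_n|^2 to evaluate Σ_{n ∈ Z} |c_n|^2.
Σ |c_n|^2 = 48π^2 + 36

Expand and integrate term by term over [-π, π]:
  ∫ (12x)^2 dx = 144·(2π^3/3); ∫ 2·12·(6)·x dx = 0 (odd integrand); ∫ 6^2 dx = 36·2π.
So (1/(2π)) ∫_{-π}^{π} (12x + 6)^2 dx = 144π^2/3 + 36 = 48π^2 + 36.
Parseval ⇒ Σ |c_n|^2 = 48π^2 + 36.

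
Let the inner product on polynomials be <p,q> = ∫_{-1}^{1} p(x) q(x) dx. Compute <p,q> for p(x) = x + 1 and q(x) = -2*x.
<p,q> = -4/3

Expand the product: p(x)·q(x) = -2*x^2 - 2*x.
∫_{-1}^{1} of each monomial x^k gives [2/(k+1) if k even, 0 if k odd]. Integrating term-by-term (or equivalently evaluating the antiderivative F(x) = -2*x^3/3 - x^2 at the endpoints):
  F(1) − F(−1) = -5/3 − (-1/3) = -4/3.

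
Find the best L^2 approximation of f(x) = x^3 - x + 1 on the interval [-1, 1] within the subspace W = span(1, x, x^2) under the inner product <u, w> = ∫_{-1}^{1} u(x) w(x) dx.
g(x) = 1 - 2*x/5

The best approximation g ∈ W is the orthogonal projection of f onto W. Writing g = a_0 + a_1 x + a_2 x^2, the coefficients solve the normal equations G · a = b where
  G_{ij} = <φ_i, φ_j> and b_i = <f, φ_i>, with φ_0 = 1, φ_1 = x, φ_2 = x^2.
G =
  [2, 0, 2/3]
  [0, 2/3, 0]
  [2/3, 0, 2/5],
b = (2, -4/15, 2/3).
Solving gives a_0 = 1, a_1 = -2/5, a_2 = 0, so
  g(x) = 1 - 2*x/5.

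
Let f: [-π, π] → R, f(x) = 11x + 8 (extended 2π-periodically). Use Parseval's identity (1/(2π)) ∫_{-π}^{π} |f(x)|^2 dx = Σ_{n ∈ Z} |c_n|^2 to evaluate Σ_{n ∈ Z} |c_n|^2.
Σ |c_n|^2 = 121π^2/3 + 64

Expand and integrate term by term over [-π, π]:
  ∫ (11x)^2 dx = 121·(2π^3/3); ∫ 2·11·(8)·x dx = 0 (odd integrand); ∫ 8^2 dx = 64·2π.
So (1/(2π)) ∫_{-π}^{π} (11x + 8)^2 dx = 121π^2/3 + 64 = 121π^2/3 + 64.
Parseval ⇒ Σ |c_n|^2 = 121π^2/3 + 64.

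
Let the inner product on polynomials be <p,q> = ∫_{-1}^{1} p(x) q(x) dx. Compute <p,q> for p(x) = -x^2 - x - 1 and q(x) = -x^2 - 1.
<p,q> = 56/15

Expand the product: p(x)·q(x) = x^4 + x^3 + 2*x^2 + x + 1.
∫_{-1}^{1} of each monomial x^k gives [2/(k+1) if k even, 0 if k odd]. Integrating term-by-term (or equivalently evaluating the antiderivative F(x) = x^5/5 + x^4/4 + 2*x^3/3 + x^2/2 + x at the endpoints):
  F(1) − F(−1) = 157/60 − (-67/60) = 56/15.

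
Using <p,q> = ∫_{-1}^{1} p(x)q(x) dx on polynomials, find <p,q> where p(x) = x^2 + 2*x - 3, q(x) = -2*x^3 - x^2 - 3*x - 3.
<p,q> = 12

Expand the product: p(x)·q(x) = -2*x^5 - 5*x^4 + x^3 - 6*x^2 + 3*x + 9.
∫_{-1}^{1} of each monomial x^k gives [2/(k+1) if k even, 0 if k odd]. Integrating term-by-term (or equivalently evaluating the antiderivative F(x) = -x^6/3 - x^5 + x^4/4 - 2*x^3 + 3*x^2/2 + 9*x at the endpoints):
  F(1) − F(−1) = 89/12 − (-55/12) = 12.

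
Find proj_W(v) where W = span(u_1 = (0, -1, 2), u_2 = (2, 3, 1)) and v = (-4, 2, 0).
proj_W(v) = (-8/23, -2/23, -24/23)

Set up U = [u_1 | ... | u_2] ∈ R^(3×2). The projector onto W = col(U) is P = U (U^T U)^(-1) U^T.
Compute U^T U =
  [5, -1]
  [-1, 14],
and U^T v = (-2, -2).
Solve U^T U · c = U^T v for the coefficients: c = (-10/23, -4/23). The projection is proj_W(v) = U c.
Check: (v - proj_W(v)) · u_1 = 0  (should be 0).
Check: (v - proj_W(v)) · u_2 = 0  (should be 0).
Result: proj_W(v) = (-8/23, -2/23, -24/23).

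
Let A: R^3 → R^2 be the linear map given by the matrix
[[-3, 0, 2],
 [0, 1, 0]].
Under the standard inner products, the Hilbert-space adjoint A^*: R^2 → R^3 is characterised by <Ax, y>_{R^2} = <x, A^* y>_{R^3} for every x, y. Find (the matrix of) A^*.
A^* = A^T =
[[-3, 0],
 [0, 1],
 [2, 0]]

For real matrices with standard dot products, the defining identity <Ax, y> = <x, A^* y> gives (Ax)^T y = x^T (A^*) y, i.e. x^T A^T y = x^T (A^*) y. Since this holds for all x, y, we must have A^* = A^T. Therefore
A^* =
[[-3, 0],
 [0, 1],
 [2, 0]].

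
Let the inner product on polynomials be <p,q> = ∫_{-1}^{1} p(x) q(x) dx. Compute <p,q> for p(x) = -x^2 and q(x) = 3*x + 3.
<p,q> = -2

Expand the product: p(x)·q(x) = -3*x^3 - 3*x^2.
∫_{-1}^{1} of each monomial x^k gives [2/(k+1) if k even, 0 if k odd]. Integrating term-by-term (or equivalently evaluating the antiderivative F(x) = -3*x^4/4 - x^3 at the endpoints):
  F(1) − F(−1) = -7/4 − (1/4) = -2.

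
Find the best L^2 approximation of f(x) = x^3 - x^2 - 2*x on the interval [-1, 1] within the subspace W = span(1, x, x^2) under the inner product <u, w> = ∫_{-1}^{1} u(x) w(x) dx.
g(x) = -x^2 - 7*x/5

The best approximation g ∈ W is the orthogonal projection of f onto W. Writing g = a_0 + a_1 x + a_2 x^2, the coefficients solve the normal equations G · a = b where
  G_{ij} = <φ_i, φ_j> and b_i = <f, φ_i>, with φ_0 = 1, φ_1 = x, φ_2 = x^2.
G =
  [2, 0, 2/3]
  [0, 2/3, 0]
  [2/3, 0, 2/5],
b = (-2/3, -14/15, -2/5).
Solving gives a_0 = 0, a_1 = -7/5, a_2 = -1, so
  g(x) = -x^2 - 7*x/5.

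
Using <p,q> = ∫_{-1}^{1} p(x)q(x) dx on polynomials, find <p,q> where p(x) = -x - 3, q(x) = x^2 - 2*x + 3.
<p,q> = -56/3

Expand the product: p(x)·q(x) = -x^3 - x^2 + 3*x - 9.
∫_{-1}^{1} of each monomial x^k gives [2/(k+1) if k even, 0 if k odd]. Integrating term-by-term (or equivalently evaluating the antiderivative F(x) = -x^4/4 - x^3/3 + 3*x^2/2 - 9*x at the endpoints):
  F(1) − F(−1) = -97/12 − (127/12) = -56/3.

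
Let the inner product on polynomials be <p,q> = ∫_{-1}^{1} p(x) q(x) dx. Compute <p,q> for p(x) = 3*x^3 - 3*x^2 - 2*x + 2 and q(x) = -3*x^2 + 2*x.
<p,q> = -2/3

Expand the product: p(x)·q(x) = -9*x^5 + 15*x^4 - 10*x^2 + 4*x.
∫_{-1}^{1} of each monomial x^k gives [2/(k+1) if k even, 0 if k odd]. Integrating term-by-term (or equivalently evaluating the antiderivative F(x) = -3*x^6/2 + 3*x^5 - 10*x^3/3 + 2*x^2 at the endpoints):
  F(1) − F(−1) = 1/6 − (5/6) = -2/3.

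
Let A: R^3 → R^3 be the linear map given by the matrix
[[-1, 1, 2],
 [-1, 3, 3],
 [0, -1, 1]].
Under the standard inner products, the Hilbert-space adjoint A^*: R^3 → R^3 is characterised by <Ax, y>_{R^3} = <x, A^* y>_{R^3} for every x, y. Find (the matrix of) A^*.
A^* = A^T =
[[-1, -1, 0],
 [1, 3, -1],
 [2, 3, 1]]

For real matrices with standard dot products, the defining identity <Ax, y> = <x, A^* y> gives (Ax)^T y = x^T (A^*) y, i.e. x^T A^T y = x^T (A^*) y. Since this holds for all x, y, we must have A^* = A^T. Therefore
A^* =
[[-1, -1, 0],
 [1, 3, -1],
 [2, 3, 1]].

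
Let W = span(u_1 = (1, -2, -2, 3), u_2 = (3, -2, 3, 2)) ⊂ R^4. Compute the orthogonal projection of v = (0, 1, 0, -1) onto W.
proj_W(v) = (-213/419, 278/419, 93/419, -380/419)

Set up U = [u_1 | ... | u_2] ∈ R^(4×2). The projector onto W = col(U) is P = U (U^T U)^(-1) U^T.
Compute U^T U =
  [18, 7]
  [7, 26],
and U^T v = (-5, -4).
Solve U^T U · c = U^T v for the coefficients: c = (-102/419, -37/419). The projection is proj_W(v) = U c.
Check: (v - proj_W(v)) · u_1 = 0  (should be 0).
Check: (v - proj_W(v)) · u_2 = 0  (should be 0).
Result: proj_W(v) = (-213/419, 278/419, 93/419, -380/419).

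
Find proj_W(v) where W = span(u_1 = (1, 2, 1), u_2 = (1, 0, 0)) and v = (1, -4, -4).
proj_W(v) = (1, -24/5, -12/5)

Set up U = [u_1 | ... | u_2] ∈ R^(3×2). The projector onto W = col(U) is P = U (U^T U)^(-1) U^T.
Compute U^T U =
  [6, 1]
  [1, 1],
and U^T v = (-11, 1).
Solve U^T U · c = U^T v for the coefficients: c = (-12/5, 17/5). The projection is proj_W(v) = U c.
Check: (v - proj_W(v)) · u_1 = 0  (should be 0).
Check: (v - proj_W(v)) · u_2 = 0  (should be 0).
Result: proj_W(v) = (1, -24/5, -12/5).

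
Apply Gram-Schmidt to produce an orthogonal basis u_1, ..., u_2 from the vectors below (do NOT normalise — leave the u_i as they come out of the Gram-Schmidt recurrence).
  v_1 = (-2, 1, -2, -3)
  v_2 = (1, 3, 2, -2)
Orthogonal basis:
  u_1 = (-2, 1, -2, -3)
  u_2 = (4/3, 17/6, 7/3, -3/2)

Apply the Gram-Schmidt recurrence
  u_1 = v_1
  u_i = v_i − Σ_{j<i} ((v_i · u_j) / (u_j · u_j)) · u_j.

Step by step this gives:
  u_1 = (-2, 1, -2, -3)
  u_2 = (4/3, 17/6, 7/3, -3/2)

Orthogonality check:
  u_2 · u_1 = 0 (should be 0)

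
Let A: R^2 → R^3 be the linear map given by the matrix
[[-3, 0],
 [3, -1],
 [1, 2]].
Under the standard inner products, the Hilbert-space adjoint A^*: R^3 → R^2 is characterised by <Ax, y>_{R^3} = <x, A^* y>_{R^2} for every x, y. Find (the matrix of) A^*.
A^* = A^T =
[[-3, 3, 1],
 [0, -1, 2]]

For real matrices with standard dot products, the defining identity <Ax, y> = <x, A^* y> gives (Ax)^T y = x^T (A^*) y, i.e. x^T A^T y = x^T (A^*) y. Since this holds for all x, y, we must have A^* = A^T. Therefore
A^* =
[[-3, 3, 1],
 [0, -1, 2]].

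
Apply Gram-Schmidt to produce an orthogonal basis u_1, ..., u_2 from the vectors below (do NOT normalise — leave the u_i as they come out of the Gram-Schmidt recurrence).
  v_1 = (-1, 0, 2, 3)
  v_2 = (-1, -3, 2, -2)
Orthogonal basis:
  u_1 = (-1, 0, 2, 3)
  u_2 = (-15/14, -3, 15/7, -25/14)

Apply the Gram-Schmidt recurrence
  u_1 = v_1
  u_i = v_i − Σ_{j<i} ((v_i · u_j) / (u_j · u_j)) · u_j.

Step by step this gives:
  u_1 = (-1, 0, 2, 3)
  u_2 = (-15/14, -3, 15/7, -25/14)

Orthogonality check:
  u_2 · u_1 = 0 (should be 0)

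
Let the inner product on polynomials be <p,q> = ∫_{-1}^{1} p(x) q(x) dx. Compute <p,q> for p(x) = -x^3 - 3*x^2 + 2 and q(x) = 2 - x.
<p,q> = 22/5

Expand the product: p(x)·q(x) = x^4 + x^3 - 6*x^2 - 2*x + 4.
∫_{-1}^{1} of each monomial x^k gives [2/(k+1) if k even, 0 if k odd]. Integrating term-by-term (or equivalently evaluating the antiderivative F(x) = x^5/5 + x^4/4 - 2*x^3 - x^2 + 4*x at the endpoints):
  F(1) − F(−1) = 29/20 − (-59/20) = 22/5.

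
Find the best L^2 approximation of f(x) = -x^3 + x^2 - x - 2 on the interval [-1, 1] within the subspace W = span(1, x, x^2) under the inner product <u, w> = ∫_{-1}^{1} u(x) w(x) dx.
g(x) = x^2 - 8*x/5 - 2

The best approximation g ∈ W is the orthogonal projection of f onto W. Writing g = a_0 + a_1 x + a_2 x^2, the coefficients solve the normal equations G · a = b where
  G_{ij} = <φ_i, φ_j> and b_i = <f, φ_i>, with φ_0 = 1, φ_1 = x, φ_2 = x^2.
G =
  [2, 0, 2/3]
  [0, 2/3, 0]
  [2/3, 0, 2/5],
b = (-10/3, -16/15, -14/15).
Solving gives a_0 = -2, a_1 = -8/5, a_2 = 1, so
  g(x) = x^2 - 8*x/5 - 2.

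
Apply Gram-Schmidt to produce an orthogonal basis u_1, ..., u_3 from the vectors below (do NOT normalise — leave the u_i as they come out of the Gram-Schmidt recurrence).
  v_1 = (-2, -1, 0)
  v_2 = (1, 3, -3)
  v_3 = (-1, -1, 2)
Orthogonal basis:
  u_1 = (-2, -1, 0)
  u_2 = (-1, 2, -3)
  u_3 = (-3/10, 3/5, 1/2)

Apply the Gram-Schmidt recurrence
  u_1 = v_1
  u_i = v_i − Σ_{j<i} ((v_i · u_j) / (u_j · u_j)) · u_j.

Step by step this gives:
  u_1 = (-2, -1, 0)
  u_2 = (-1, 2, -3)
  u_3 = (-3/10, 3/5, 1/2)

Orthogonality check:
  u_2 · u_1 = 0 (should be 0)
  u_3 · u_1 = 0 (should be 0)
  u_3 · u_2 = 0 (should be 0)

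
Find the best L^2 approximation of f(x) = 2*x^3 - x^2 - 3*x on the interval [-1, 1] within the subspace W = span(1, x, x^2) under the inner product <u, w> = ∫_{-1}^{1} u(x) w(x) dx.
g(x) = -x^2 - 9*x/5

The best approximation g ∈ W is the orthogonal projection of f onto W. Writing g = a_0 + a_1 x + a_2 x^2, the coefficients solve the normal equations G · a = b where
  G_{ij} = <φ_i, φ_j> and b_i = <f, φ_i>, with φ_0 = 1, φ_1 = x, φ_2 = x^2.
G =
  [2, 0, 2/3]
  [0, 2/3, 0]
  [2/3, 0, 2/5],
b = (-2/3, -6/5, -2/5).
Solving gives a_0 = 0, a_1 = -9/5, a_2 = -1, so
  g(x) = -x^2 - 9*x/5.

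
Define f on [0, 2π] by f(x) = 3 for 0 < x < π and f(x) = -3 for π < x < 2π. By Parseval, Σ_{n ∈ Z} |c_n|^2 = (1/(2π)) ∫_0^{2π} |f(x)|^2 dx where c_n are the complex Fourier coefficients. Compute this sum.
Σ |c_n|^2 = 9

Parseval equates the L^2 energy of f (normalised by 1/(2π)) with the ℓ^2 sum of its Fourier coefficients: (1/(2π)) ∫_0^{2π} |f|^2 = Σ |c_n|^2.
Compute the left side: (1/(2π)) [∫_0^π 3^2 dx + ∫_π^{2π} (-3)^2 dx] = (1/(2π)) · (9π + 9π) = (9 + 9)/2 = 9.
So Σ_{n ∈ Z} |c_n|^2 = 9.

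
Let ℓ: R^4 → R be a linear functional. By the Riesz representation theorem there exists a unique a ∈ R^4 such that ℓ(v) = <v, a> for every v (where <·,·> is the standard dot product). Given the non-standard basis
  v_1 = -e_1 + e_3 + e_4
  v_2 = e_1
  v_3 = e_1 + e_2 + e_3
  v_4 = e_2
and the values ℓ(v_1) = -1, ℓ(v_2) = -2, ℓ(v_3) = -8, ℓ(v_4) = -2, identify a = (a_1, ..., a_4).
a = (-2, -2, -4, 1)

Write a = (a_1, ..., a_4) in the standard basis. For each basis vector v_i, ℓ(v_i) = <v_i, a> is a linear equation in the a_j's. Collect the n equations into a matrix system V a = ℓ, where row i of V is v_i (expressed in the standard basis). Since V is invertible (lower-triangular with 1s on the diagonal, up to permutation), solve by back-substitution:
  V =
[[-1, 0, 1, 1],
 [1, 0, 0, 0],
 [1, 1, 1, 0],
 [0, 1, 0, 0]]
  V a = (-1, -2, -8, -2)
Solving gives a = (-2, -2, -4, 1).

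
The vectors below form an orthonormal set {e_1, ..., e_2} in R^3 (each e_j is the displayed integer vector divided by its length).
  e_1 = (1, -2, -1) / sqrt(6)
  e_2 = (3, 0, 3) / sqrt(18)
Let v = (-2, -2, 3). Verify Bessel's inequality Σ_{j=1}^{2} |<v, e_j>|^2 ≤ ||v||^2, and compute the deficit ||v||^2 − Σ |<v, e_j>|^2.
Σ |<v, e_j>|^2 = 2/3; ||v||^2 = 17; deficit = 49/3

Write each e_j = u_j / sqrt(<u_j, u_j>) where u_j is the displayed integer vector. Then <v, e_j> = <v, u_j> / sqrt(<u_j, u_j>), so |<v, e_j>|^2 = <v, u_j>^2 / <u_j, u_j>.
Coefficients: <v, e_1> = -1/sqrt(6), <v, e_2> = 3/sqrt(18).
Square and sum: Σ |<v, e_j>|^2 = 2/3.
Compute ||v||^2 = v·v = 17.
Deficit = 17 − 2/3 = 49/3 ≥ 0, confirming Bessel's inequality. (The deficit equals ||v − Σ <v,e_j> e_j||^2, the squared distance from v to span{e_j}.)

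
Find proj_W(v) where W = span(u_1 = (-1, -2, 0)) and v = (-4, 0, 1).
proj_W(v) = (-4/5, -8/5, 0)

Set up U = [u_1 | ... | u_1] ∈ R^(3×1). The projector onto W = col(U) is P = U (U^T U)^(-1) U^T.
Compute U^T U =
  [5],
and U^T v = (4).
Solve U^T U · c = U^T v for the coefficients: c = (4/5). The projection is proj_W(v) = U c.
Check: (v - proj_W(v)) · u_1 = 0  (should be 0).
Result: proj_W(v) = (-4/5, -8/5, 0).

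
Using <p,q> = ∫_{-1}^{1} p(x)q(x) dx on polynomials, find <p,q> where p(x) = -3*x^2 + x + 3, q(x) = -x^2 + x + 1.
<p,q> = 58/15

Expand the product: p(x)·q(x) = 3*x^4 - 4*x^3 - 5*x^2 + 4*x + 3.
∫_{-1}^{1} of each monomial x^k gives [2/(k+1) if k even, 0 if k odd]. Integrating term-by-term (or equivalently evaluating the antiderivative F(x) = 3*x^5/5 - x^4 - 5*x^3/3 + 2*x^2 + 3*x at the endpoints):
  F(1) − F(−1) = 44/15 − (-14/15) = 58/15.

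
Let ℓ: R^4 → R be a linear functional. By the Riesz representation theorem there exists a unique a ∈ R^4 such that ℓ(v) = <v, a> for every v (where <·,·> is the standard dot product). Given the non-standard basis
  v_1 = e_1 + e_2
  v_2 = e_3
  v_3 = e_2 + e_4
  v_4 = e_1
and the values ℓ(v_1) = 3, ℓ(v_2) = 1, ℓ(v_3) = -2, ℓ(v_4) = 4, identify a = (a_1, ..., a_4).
a = (4, -1, 1, -1)

Write a = (a_1, ..., a_4) in the standard basis. For each basis vector v_i, ℓ(v_i) = <v_i, a> is a linear equation in the a_j's. Collect the n equations into a matrix system V a = ℓ, where row i of V is v_i (expressed in the standard basis). Since V is invertible (lower-triangular with 1s on the diagonal, up to permutation), solve by back-substitution:
  V =
[[1, 1, 0, 0],
 [0, 0, 1, 0],
 [0, 1, 0, 1],
 [1, 0, 0, 0]]
  V a = (3, 1, -2, 4)
Solving gives a = (4, -1, 1, -1).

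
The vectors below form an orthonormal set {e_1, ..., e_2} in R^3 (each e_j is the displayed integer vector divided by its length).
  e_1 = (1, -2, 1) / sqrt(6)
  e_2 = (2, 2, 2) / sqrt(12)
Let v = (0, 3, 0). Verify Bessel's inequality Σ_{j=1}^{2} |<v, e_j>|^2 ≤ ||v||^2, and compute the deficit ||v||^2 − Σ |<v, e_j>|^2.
Σ |<v, e_j>|^2 = 9; ||v||^2 = 9; deficit = 0

Write each e_j = u_j / sqrt(<u_j, u_j>) where u_j is the displayed integer vector. Then <v, e_j> = <v, u_j> / sqrt(<u_j, u_j>), so |<v, e_j>|^2 = <v, u_j>^2 / <u_j, u_j>.
Coefficients: <v, e_1> = -6/sqrt(6), <v, e_2> = 6/sqrt(12).
Square and sum: Σ |<v, e_j>|^2 = 9.
Compute ||v||^2 = v·v = 9.
Deficit = 9 − 9 = 0 ≥ 0, confirming Bessel's inequality. (The deficit equals ||v − Σ <v,e_j> e_j||^2, the squared distance from v to span{e_j}.)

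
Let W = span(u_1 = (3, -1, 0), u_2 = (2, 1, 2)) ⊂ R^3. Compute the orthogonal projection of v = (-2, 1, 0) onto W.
proj_W(v) = (-134/65, 53/65, 2/13)

Set up U = [u_1 | ... | u_2] ∈ R^(3×2). The projector onto W = col(U) is P = U (U^T U)^(-1) U^T.
Compute U^T U =
  [10, 5]
  [5, 9],
and U^T v = (-7, -3).
Solve U^T U · c = U^T v for the coefficients: c = (-48/65, 1/13). The projection is proj_W(v) = U c.
Check: (v - proj_W(v)) · u_1 = 0  (should be 0).
Check: (v - proj_W(v)) · u_2 = 0  (should be 0).
Result: proj_W(v) = (-134/65, 53/65, 2/13).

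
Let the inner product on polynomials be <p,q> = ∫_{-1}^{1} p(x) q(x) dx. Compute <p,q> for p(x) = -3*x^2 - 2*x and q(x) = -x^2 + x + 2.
<p,q> = -62/15

Expand the product: p(x)·q(x) = 3*x^4 - x^3 - 8*x^2 - 4*x.
∫_{-1}^{1} of each monomial x^k gives [2/(k+1) if k even, 0 if k odd]. Integrating term-by-term (or equivalently evaluating the antiderivative F(x) = 3*x^5/5 - x^4/4 - 8*x^3/3 - 2*x^2 at the endpoints):
  F(1) − F(−1) = -259/60 − (-11/60) = -62/15.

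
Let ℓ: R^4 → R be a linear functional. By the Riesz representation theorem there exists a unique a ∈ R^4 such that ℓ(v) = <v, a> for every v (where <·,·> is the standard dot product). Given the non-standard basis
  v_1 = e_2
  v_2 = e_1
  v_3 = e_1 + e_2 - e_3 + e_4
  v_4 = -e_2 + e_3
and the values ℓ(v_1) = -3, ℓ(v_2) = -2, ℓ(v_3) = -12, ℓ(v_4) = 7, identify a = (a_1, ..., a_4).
a = (-2, -3, 4, -3)

Write a = (a_1, ..., a_4) in the standard basis. For each basis vector v_i, ℓ(v_i) = <v_i, a> is a linear equation in the a_j's. Collect the n equations into a matrix system V a = ℓ, where row i of V is v_i (expressed in the standard basis). Since V is invertible (lower-triangular with 1s on the diagonal, up to permutation), solve by back-substitution:
  V =
[[0, 1, 0, 0],
 [1, 0, 0, 0],
 [1, 1, -1, 1],
 [0, -1, 1, 0]]
  V a = (-3, -2, -12, 7)
Solving gives a = (-2, -3, 4, -3).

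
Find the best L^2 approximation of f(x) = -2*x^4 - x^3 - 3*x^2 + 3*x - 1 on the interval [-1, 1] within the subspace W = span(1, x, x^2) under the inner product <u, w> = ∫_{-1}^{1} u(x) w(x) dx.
g(x) = -33*x^2/7 + 12*x/5 - 29/35

The best approximation g ∈ W is the orthogonal projection of f onto W. Writing g = a_0 + a_1 x + a_2 x^2, the coefficients solve the normal equations G · a = b where
  G_{ij} = <φ_i, φ_j> and b_i = <f, φ_i>, with φ_0 = 1, φ_1 = x, φ_2 = x^2.
G =
  [2, 0, 2/3]
  [0, 2/3, 0]
  [2/3, 0, 2/5],
b = (-24/5, 8/5, -256/105).
Solving gives a_0 = -29/35, a_1 = 12/5, a_2 = -33/7, so
  g(x) = -33*x^2/7 + 12*x/5 - 29/35.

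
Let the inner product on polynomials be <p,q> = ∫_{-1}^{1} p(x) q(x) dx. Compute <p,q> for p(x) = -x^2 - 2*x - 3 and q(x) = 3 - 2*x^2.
<p,q> = -76/5

Expand the product: p(x)·q(x) = 2*x^4 + 4*x^3 + 3*x^2 - 6*x - 9.
∫_{-1}^{1} of each monomial x^k gives [2/(k+1) if k even, 0 if k odd]. Integrating term-by-term (or equivalently evaluating the antiderivative F(x) = 2*x^5/5 + x^4 + x^3 - 3*x^2 - 9*x at the endpoints):
  F(1) − F(−1) = -48/5 − (28/5) = -76/5.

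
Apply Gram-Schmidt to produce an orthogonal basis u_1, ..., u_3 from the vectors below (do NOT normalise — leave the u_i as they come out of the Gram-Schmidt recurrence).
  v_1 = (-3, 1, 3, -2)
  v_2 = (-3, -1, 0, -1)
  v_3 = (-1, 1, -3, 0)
Orthogonal basis:
  u_1 = (-3, 1, 3, -2)
  u_2 = (-39/23, -33/23, -30/23, -3/23)
  u_3 = (-10/17, 36/17, -26/17, -6/17)

Apply the Gram-Schmidt recurrence
  u_1 = v_1
  u_i = v_i − Σ_{j<i} ((v_i · u_j) / (u_j · u_j)) · u_j.

Step by step this gives:
  u_1 = (-3, 1, 3, -2)
  u_2 = (-39/23, -33/23, -30/23, -3/23)
  u_3 = (-10/17, 36/17, -26/17, -6/17)

Orthogonality check:
  u_2 · u_1 = 0 (should be 0)
  u_3 · u_1 = 0 (should be 0)
  u_3 · u_2 = 0 (should be 0)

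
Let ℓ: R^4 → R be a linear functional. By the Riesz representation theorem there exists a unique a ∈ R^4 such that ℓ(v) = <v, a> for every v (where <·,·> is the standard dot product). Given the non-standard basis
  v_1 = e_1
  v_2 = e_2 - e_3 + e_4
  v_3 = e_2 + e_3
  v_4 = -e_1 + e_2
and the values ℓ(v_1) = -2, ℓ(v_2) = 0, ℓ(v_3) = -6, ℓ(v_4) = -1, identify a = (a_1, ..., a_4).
a = (-2, -3, -3, 0)

Write a = (a_1, ..., a_4) in the standard basis. For each basis vector v_i, ℓ(v_i) = <v_i, a> is a linear equation in the a_j's. Collect the n equations into a matrix system V a = ℓ, where row i of V is v_i (expressed in the standard basis). Since V is invertible (lower-triangular with 1s on the diagonal, up to permutation), solve by back-substitution:
  V =
[[1, 0, 0, 0],
 [0, 1, -1, 1],
 [0, 1, 1, 0],
 [-1, 1, 0, 0]]
  V a = (-2, 0, -6, -1)
Solving gives a = (-2, -3, -3, 0).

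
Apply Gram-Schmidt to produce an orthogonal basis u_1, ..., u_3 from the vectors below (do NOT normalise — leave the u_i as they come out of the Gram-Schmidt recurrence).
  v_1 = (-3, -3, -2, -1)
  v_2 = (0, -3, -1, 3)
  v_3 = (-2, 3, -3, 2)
Orthogonal basis:
  u_1 = (-3, -3, -2, -1)
  u_2 = (24/23, -45/23, -7/23, 77/23)
  u_3 = (-689/373, 1152/373, -1089/373, 789/373)

Apply the Gram-Schmidt recurrence
  u_1 = v_1
  u_i = v_i − Σ_{j<i} ((v_i · u_j) / (u_j · u_j)) · u_j.

Step by step this gives:
  u_1 = (-3, -3, -2, -1)
  u_2 = (24/23, -45/23, -7/23, 77/23)
  u_3 = (-689/373, 1152/373, -1089/373, 789/373)

Orthogonality check:
  u_2 · u_1 = 0 (should be 0)
  u_3 · u_1 = 0 (should be 0)
  u_3 · u_2 = 0 (should be 0)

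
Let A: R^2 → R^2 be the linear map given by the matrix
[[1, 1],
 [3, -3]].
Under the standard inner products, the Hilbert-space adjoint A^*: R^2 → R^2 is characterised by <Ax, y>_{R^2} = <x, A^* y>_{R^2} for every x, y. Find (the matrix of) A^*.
A^* = A^T =
[[1, 3],
 [1, -3]]

For real matrices with standard dot products, the defining identity <Ax, y> = <x, A^* y> gives (Ax)^T y = x^T (A^*) y, i.e. x^T A^T y = x^T (A^*) y. Since this holds for all x, y, we must have A^* = A^T. Therefore
A^* =
[[1, 3],
 [1, -3]].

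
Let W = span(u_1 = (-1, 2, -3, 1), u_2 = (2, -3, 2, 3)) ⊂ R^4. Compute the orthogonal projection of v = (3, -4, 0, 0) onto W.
proj_W(v) = (386/269, -623/269, 562/269, 359/269)

Set up U = [u_1 | ... | u_2] ∈ R^(4×2). The projector onto W = col(U) is P = U (U^T U)^(-1) U^T.
Compute U^T U =
  [15, -11]
  [-11, 26],
and U^T v = (-11, 18).
Solve U^T U · c = U^T v for the coefficients: c = (-88/269, 149/269). The projection is proj_W(v) = U c.
Check: (v - proj_W(v)) · u_1 = 0  (should be 0).
Check: (v - proj_W(v)) · u_2 = 0  (should be 0).
Result: proj_W(v) = (386/269, -623/269, 562/269, 359/269).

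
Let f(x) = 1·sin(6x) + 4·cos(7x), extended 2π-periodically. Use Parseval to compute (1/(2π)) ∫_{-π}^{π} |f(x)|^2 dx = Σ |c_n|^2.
Σ |c_n|^2 = 17/2

Expand |f|^2 and use orthogonality of {sin(nx), cos(mx)} on [-π, π]:
  ∫_{-π}^{π} sin(nx)^2 dx = π, ∫ cos(mx)^2 dx = π, and cross terms integrate to 0.
So ∫_{-π}^{π} f(x)^2 dx = 1^2 · π + 4^2 · π = (1 + 16)π.
Divide by 2π: (1 + 16)/2 = 17/2.
By Parseval, this equals Σ |c_n|^2.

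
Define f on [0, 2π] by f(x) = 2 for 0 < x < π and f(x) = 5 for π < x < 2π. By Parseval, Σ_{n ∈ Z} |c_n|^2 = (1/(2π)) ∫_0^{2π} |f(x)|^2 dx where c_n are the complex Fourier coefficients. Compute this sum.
Σ |c_n|^2 = 29/2

Parseval equates the L^2 energy of f (normalised by 1/(2π)) with the ℓ^2 sum of its Fourier coefficients: (1/(2π)) ∫_0^{2π} |f|^2 = Σ |c_n|^2.
Compute the left side: (1/(2π)) [∫_0^π 2^2 dx + ∫_π^{2π} 5^2 dx] = (1/(2π)) · (4π + 25π) = (4 + 25)/2 = 29/2.
So Σ_{n ∈ Z} |c_n|^2 = 29/2.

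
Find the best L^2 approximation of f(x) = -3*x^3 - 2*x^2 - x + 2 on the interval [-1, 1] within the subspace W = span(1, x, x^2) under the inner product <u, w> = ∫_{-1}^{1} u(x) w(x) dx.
g(x) = -2*x^2 - 14*x/5 + 2

The best approximation g ∈ W is the orthogonal projection of f onto W. Writing g = a_0 + a_1 x + a_2 x^2, the coefficients solve the normal equations G · a = b where
  G_{ij} = <φ_i, φ_j> and b_i = <f, φ_i>, with φ_0 = 1, φ_1 = x, φ_2 = x^2.
G =
  [2, 0, 2/3]
  [0, 2/3, 0]
  [2/3, 0, 2/5],
b = (8/3, -28/15, 8/15).
Solving gives a_0 = 2, a_1 = -14/5, a_2 = -2, so
  g(x) = -2*x^2 - 14*x/5 + 2.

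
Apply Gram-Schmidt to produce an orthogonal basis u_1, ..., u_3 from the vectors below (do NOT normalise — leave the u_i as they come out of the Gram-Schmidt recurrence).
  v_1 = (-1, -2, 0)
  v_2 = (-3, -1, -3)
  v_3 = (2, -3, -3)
Orthogonal basis:
  u_1 = (-1, -2, 0)
  u_2 = (-2, 1, -3)
  u_3 = (108/35, -54/35, -18/7)

Apply the Gram-Schmidt recurrence
  u_1 = v_1
  u_i = v_i − Σ_{j<i} ((v_i · u_j) / (u_j · u_j)) · u_j.

Step by step this gives:
  u_1 = (-1, -2, 0)
  u_2 = (-2, 1, -3)
  u_3 = (108/35, -54/35, -18/7)

Orthogonality check:
  u_2 · u_1 = 0 (should be 0)
  u_3 · u_1 = 0 (should be 0)
  u_3 · u_2 = 0 (should be 0)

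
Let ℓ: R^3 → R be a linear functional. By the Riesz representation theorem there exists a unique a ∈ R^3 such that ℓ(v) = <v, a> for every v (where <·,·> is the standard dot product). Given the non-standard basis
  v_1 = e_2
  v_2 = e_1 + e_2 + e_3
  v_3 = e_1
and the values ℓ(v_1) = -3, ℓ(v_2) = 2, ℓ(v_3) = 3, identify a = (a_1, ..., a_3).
a = (3, -3, 2)

Write a = (a_1, ..., a_3) in the standard basis. For each basis vector v_i, ℓ(v_i) = <v_i, a> is a linear equation in the a_j's. Collect the n equations into a matrix system V a = ℓ, where row i of V is v_i (expressed in the standard basis). Since V is invertible (lower-triangular with 1s on the diagonal, up to permutation), solve by back-substitution:
  V =
[[0, 1, 0],
 [1, 1, 1],
 [1, 0, 0]]
  V a = (-3, 2, 3)
Solving gives a = (3, -3, 2).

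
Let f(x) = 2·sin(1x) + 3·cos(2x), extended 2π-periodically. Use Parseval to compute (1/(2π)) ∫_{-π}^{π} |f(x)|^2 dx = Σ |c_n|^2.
Σ |c_n|^2 = 13/2

Expand |f|^2 and use orthogonality of {sin(nx), cos(mx)} on [-π, π]:
  ∫_{-π}^{π} sin(nx)^2 dx = π, ∫ cos(mx)^2 dx = π, and cross terms integrate to 0.
So ∫_{-π}^{π} f(x)^2 dx = 2^2 · π + 3^2 · π = (4 + 9)π.
Divide by 2π: (4 + 9)/2 = 13/2.
By Parseval, this equals Σ |c_n|^2.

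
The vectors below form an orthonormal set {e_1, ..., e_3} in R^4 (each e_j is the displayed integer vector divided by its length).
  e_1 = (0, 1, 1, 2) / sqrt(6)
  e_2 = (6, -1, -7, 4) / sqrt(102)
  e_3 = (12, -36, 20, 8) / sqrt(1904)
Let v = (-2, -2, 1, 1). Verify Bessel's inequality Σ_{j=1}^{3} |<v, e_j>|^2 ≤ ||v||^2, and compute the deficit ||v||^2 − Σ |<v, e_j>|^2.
Σ |<v, e_j>|^2 = 34/7; ||v||^2 = 10; deficit = 36/7

Write each e_j = u_j / sqrt(<u_j, u_j>) where u_j is the displayed integer vector. Then <v, e_j> = <v, u_j> / sqrt(<u_j, u_j>), so |<v, e_j>|^2 = <v, u_j>^2 / <u_j, u_j>.
Coefficients: <v, e_1> = 1/sqrt(6), <v, e_2> = -13/sqrt(102), <v, e_3> = 76/sqrt(1904).
Square and sum: Σ |<v, e_j>|^2 = 34/7.
Compute ||v||^2 = v·v = 10.
Deficit = 10 − 34/7 = 36/7 ≥ 0, confirming Bessel's inequality. (The deficit equals ||v − Σ <v,e_j> e_j||^2, the squared distance from v to span{e_j}.)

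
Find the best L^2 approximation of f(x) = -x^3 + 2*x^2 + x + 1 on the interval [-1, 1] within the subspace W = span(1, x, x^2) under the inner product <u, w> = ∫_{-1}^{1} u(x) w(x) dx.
g(x) = 2*x^2 + 2*x/5 + 1

The best approximation g ∈ W is the orthogonal projection of f onto W. Writing g = a_0 + a_1 x + a_2 x^2, the coefficients solve the normal equations G · a = b where
  G_{ij} = <φ_i, φ_j> and b_i = <f, φ_i>, with φ_0 = 1, φ_1 = x, φ_2 = x^2.
G =
  [2, 0, 2/3]
  [0, 2/3, 0]
  [2/3, 0, 2/5],
b = (10/3, 4/15, 22/15).
Solving gives a_0 = 1, a_1 = 2/5, a_2 = 2, so
  g(x) = 2*x^2 + 2*x/5 + 1.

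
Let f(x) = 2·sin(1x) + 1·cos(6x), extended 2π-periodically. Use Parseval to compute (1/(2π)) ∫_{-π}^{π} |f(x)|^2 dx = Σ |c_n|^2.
Σ |c_n|^2 = 5/2

Expand |f|^2 and use orthogonality of {sin(nx), cos(mx)} on [-π, π]:
  ∫_{-π}^{π} sin(nx)^2 dx = π, ∫ cos(mx)^2 dx = π, and cross terms integrate to 0.
So ∫_{-π}^{π} f(x)^2 dx = 2^2 · π + 1^2 · π = (4 + 1)π.
Divide by 2π: (4 + 1)/2 = 5/2.
By Parseval, this equals Σ |c_n|^2.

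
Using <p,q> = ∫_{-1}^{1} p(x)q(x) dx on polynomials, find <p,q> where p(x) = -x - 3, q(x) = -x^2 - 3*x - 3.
<p,q> = 22

Expand the product: p(x)·q(x) = x^3 + 6*x^2 + 12*x + 9.
∫_{-1}^{1} of each monomial x^k gives [2/(k+1) if k even, 0 if k odd]. Integrating term-by-term (or equivalently evaluating the antiderivative F(x) = x^4/4 + 2*x^3 + 6*x^2 + 9*x at the endpoints):
  F(1) − F(−1) = 69/4 − (-19/4) = 22.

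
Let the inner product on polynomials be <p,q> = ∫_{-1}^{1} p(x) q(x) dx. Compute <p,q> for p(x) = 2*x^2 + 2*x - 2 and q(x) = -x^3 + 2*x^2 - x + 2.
<p,q> = -128/15

Expand the product: p(x)·q(x) = -2*x^5 + 2*x^4 + 4*x^3 - 2*x^2 + 6*x - 4.
∫_{-1}^{1} of each monomial x^k gives [2/(k+1) if k even, 0 if k odd]. Integrating term-by-term (or equivalently evaluating the antiderivative F(x) = -x^6/3 + 2*x^5/5 + x^4 - 2*x^3/3 + 3*x^2 - 4*x at the endpoints):
  F(1) − F(−1) = -3/5 − (119/15) = -128/15.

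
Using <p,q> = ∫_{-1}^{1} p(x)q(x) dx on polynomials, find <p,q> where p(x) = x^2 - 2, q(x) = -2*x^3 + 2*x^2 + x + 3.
<p,q> = -178/15

Expand the product: p(x)·q(x) = -2*x^5 + 2*x^4 + 5*x^3 - x^2 - 2*x - 6.
∫_{-1}^{1} of each monomial x^k gives [2/(k+1) if k even, 0 if k odd]. Integrating term-by-term (or equivalently evaluating the antiderivative F(x) = -x^6/3 + 2*x^5/5 + 5*x^4/4 - x^3/3 - x^2 - 6*x at the endpoints):
  F(1) − F(−1) = -361/60 − (117/20) = -178/15.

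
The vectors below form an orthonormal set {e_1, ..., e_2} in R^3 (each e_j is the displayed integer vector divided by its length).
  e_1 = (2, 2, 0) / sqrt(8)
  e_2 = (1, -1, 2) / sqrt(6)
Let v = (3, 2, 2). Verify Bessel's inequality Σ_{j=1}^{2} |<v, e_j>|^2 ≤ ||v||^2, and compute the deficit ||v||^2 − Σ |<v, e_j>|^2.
Σ |<v, e_j>|^2 = 50/3; ||v||^2 = 17; deficit = 1/3

Write each e_j = u_j / sqrt(<u_j, u_j>) where u_j is the displayed integer vector. Then <v, e_j> = <v, u_j> / sqrt(<u_j, u_j>), so |<v, e_j>|^2 = <v, u_j>^2 / <u_j, u_j>.
Coefficients: <v, e_1> = 10/sqrt(8), <v, e_2> = 5/sqrt(6).
Square and sum: Σ |<v, e_j>|^2 = 50/3.
Compute ||v||^2 = v·v = 17.
Deficit = 17 − 50/3 = 1/3 ≥ 0, confirming Bessel's inequality. (The deficit equals ||v − Σ <v,e_j> e_j||^2, the squared distance from v to span{e_j}.)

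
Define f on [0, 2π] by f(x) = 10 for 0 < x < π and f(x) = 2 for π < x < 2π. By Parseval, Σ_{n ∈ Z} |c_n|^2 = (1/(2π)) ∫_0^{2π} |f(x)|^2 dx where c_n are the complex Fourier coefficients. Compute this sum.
Σ |c_n|^2 = 52

Parseval equates the L^2 energy of f (normalised by 1/(2π)) with the ℓ^2 sum of its Fourier coefficients: (1/(2π)) ∫_0^{2π} |f|^2 = Σ |c_n|^2.
Compute the left side: (1/(2π)) [∫_0^π 10^2 dx + ∫_π^{2π} 2^2 dx] = (1/(2π)) · (100π + 4π) = (100 + 4)/2 = 52.
So Σ_{n ∈ Z} |c_n|^2 = 52.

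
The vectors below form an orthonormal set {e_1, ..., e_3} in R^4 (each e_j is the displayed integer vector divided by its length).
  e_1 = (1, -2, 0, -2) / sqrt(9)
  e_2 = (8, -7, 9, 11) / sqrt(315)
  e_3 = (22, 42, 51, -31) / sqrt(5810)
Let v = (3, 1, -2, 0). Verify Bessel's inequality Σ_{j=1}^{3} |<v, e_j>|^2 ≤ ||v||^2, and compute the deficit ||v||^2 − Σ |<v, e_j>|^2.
Σ |<v, e_j>|^2 = 10/83; ||v||^2 = 14; deficit = 1152/83

Write each e_j = u_j / sqrt(<u_j, u_j>) where u_j is the displayed integer vector. Then <v, e_j> = <v, u_j> / sqrt(<u_j, u_j>), so |<v, e_j>|^2 = <v, u_j>^2 / <u_j, u_j>.
Coefficients: <v, e_1> = 1/sqrt(9), <v, e_2> = -1/sqrt(315), <v, e_3> = 6/sqrt(5810).
Square and sum: Σ |<v, e_j>|^2 = 10/83.
Compute ||v||^2 = v·v = 14.
Deficit = 14 − 10/83 = 1152/83 ≥ 0, confirming Bessel's inequality. (The deficit equals ||v − Σ <v,e_j> e_j||^2, the squared distance from v to span{e_j}.)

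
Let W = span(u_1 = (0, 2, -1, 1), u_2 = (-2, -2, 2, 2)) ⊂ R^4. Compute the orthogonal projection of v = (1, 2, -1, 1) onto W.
proj_W(v) = (3/10, 21/10, -6/5, 3/5)

Set up U = [u_1 | ... | u_2] ∈ R^(4×2). The projector onto W = col(U) is P = U (U^T U)^(-1) U^T.
Compute U^T U =
  [6, -4]
  [-4, 16],
and U^T v = (6, -6).
Solve U^T U · c = U^T v for the coefficients: c = (9/10, -3/20). The projection is proj_W(v) = U c.
Check: (v - proj_W(v)) · u_1 = 0  (should be 0).
Check: (v - proj_W(v)) · u_2 = 0  (should be 0).
Result: proj_W(v) = (3/10, 21/10, -6/5, 3/5).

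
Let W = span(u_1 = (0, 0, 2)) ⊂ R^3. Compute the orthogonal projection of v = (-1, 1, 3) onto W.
proj_W(v) = (0, 0, 3)

Set up U = [u_1 | ... | u_1] ∈ R^(3×1). The projector onto W = col(U) is P = U (U^T U)^(-1) U^T.
Compute U^T U =
  [4],
and U^T v = (6).
Solve U^T U · c = U^T v for the coefficients: c = (3/2). The projection is proj_W(v) = U c.
Check: (v - proj_W(v)) · u_1 = 0  (should be 0).
Result: proj_W(v) = (0, 0, 3).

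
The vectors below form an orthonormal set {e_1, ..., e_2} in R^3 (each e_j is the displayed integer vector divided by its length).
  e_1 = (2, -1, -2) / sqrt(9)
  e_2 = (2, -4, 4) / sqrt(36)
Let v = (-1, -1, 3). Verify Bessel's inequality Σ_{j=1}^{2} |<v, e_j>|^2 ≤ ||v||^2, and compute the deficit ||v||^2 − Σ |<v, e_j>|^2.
Σ |<v, e_j>|^2 = 98/9; ||v||^2 = 11; deficit = 1/9

Write each e_j = u_j / sqrt(<u_j, u_j>) where u_j is the displayed integer vector. Then <v, e_j> = <v, u_j> / sqrt(<u_j, u_j>), so |<v, e_j>|^2 = <v, u_j>^2 / <u_j, u_j>.
Coefficients: <v, e_1> = -7/sqrt(9), <v, e_2> = 14/sqrt(36).
Square and sum: Σ |<v, e_j>|^2 = 98/9.
Compute ||v||^2 = v·v = 11.
Deficit = 11 − 98/9 = 1/9 ≥ 0, confirming Bessel's inequality. (The deficit equals ||v − Σ <v,e_j> e_j||^2, the squared distance from v to span{e_j}.)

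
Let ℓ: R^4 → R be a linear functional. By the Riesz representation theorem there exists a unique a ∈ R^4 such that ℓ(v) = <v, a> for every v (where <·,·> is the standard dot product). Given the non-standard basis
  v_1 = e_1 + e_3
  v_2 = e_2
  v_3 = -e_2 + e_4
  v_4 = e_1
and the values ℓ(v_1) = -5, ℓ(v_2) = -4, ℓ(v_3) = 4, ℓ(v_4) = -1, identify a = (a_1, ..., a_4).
a = (-1, -4, -4, 0)

Write a = (a_1, ..., a_4) in the standard basis. For each basis vector v_i, ℓ(v_i) = <v_i, a> is a linear equation in the a_j's. Collect the n equations into a matrix system V a = ℓ, where row i of V is v_i (expressed in the standard basis). Since V is invertible (lower-triangular with 1s on the diagonal, up to permutation), solve by back-substitution:
  V =
[[1, 0, 1, 0],
 [0, 1, 0, 0],
 [0, -1, 0, 1],
 [1, 0, 0, 0]]
  V a = (-5, -4, 4, -1)
Solving gives a = (-1, -4, -4, 0).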